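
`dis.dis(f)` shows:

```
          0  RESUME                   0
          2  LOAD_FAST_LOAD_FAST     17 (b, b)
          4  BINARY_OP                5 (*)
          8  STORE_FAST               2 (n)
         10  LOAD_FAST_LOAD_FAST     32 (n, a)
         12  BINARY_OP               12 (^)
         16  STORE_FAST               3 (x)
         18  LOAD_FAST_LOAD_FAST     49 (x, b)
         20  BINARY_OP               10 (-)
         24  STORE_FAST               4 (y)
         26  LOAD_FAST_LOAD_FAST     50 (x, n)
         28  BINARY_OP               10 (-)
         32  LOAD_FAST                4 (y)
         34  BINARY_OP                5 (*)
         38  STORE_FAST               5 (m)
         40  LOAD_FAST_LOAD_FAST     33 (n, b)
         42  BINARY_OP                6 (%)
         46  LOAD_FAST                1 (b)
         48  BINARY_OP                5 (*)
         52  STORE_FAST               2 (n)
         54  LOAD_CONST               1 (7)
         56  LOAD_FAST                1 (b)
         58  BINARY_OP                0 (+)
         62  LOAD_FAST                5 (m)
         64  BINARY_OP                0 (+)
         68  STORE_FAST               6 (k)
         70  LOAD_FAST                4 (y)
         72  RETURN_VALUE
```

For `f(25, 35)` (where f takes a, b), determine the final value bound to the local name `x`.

1232

LOAD_FAST_LOAD_FAST b,b → push 35,35. Stack: [35, 35]
BINARY_OP * → 35 * 35 = 1225. Stack: [1225]
STORE_FAST n → n=1225. Stack: []
LOAD_FAST_LOAD_FAST n,a → push 1225,25. Stack: [1225, 25]
BINARY_OP ^ → 1225 ^ 25 = 1232. Stack: [1232]
STORE_FAST x → x=1232. Stack: []
LOAD_FAST_LOAD_FAST x,b → push 1232,35. Stack: [1232, 35]
BINARY_OP - → 1232 - 35 = 1197. Stack: [1197]
STORE_FAST y → y=1197. Stack: []
LOAD_FAST_LOAD_FAST x,n → push 1232,1225. Stack: [1232, 1225]
BINARY_OP - → 1232 - 1225 = 7. Stack: [7]
LOAD_FAST y → push 1197. Stack: [7, 1197]
BINARY_OP * → 7 * 1197 = 8379. Stack: [8379]
STORE_FAST m → m=8379. Stack: []
LOAD_FAST_LOAD_FAST n,b → push 1225,35. Stack: [1225, 35]
BINARY_OP % → 1225 % 35 = 0. Stack: [0]
LOAD_FAST b → push 35. Stack: [0, 35]
BINARY_OP * → 0 * 35 = 0. Stack: [0]
STORE_FAST n → n=0. Stack: []
LOAD_CONST → push 7. Stack: [7]
LOAD_FAST b → push 35. Stack: [7, 35]
BINARY_OP + → 7 + 35 = 42. Stack: [42]
LOAD_FAST m → push 8379. Stack: [42, 8379]
BINARY_OP + → 42 + 8379 = 8421. Stack: [8421]
STORE_FAST k → k=8421. Stack: []
LOAD_FAST y → push 1197. Stack: [1197]
RETURN_VALUE → return 1197.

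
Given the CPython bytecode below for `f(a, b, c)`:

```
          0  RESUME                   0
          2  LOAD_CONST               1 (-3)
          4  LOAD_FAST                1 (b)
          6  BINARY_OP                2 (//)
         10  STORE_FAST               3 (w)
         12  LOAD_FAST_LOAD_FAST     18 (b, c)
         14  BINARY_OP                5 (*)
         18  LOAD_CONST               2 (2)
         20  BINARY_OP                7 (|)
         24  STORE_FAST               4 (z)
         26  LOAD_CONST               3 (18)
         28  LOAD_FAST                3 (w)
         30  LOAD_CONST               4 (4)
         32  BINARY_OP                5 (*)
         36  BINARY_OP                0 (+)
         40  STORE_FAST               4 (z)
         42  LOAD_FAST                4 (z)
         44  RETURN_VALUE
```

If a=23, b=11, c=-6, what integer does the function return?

LOAD_CONST → push -3. Stack: [-3]
LOAD_FAST b → push 11. Stack: [-3, 11]
BINARY_OP // → -3 // 11 = -1. Stack: [-1]
STORE_FAST w → w=-1. Stack: []
LOAD_FAST_LOAD_FAST b,c → push 11,-6. Stack: [11, -6]
BINARY_OP * → 11 * -6 = -66. Stack: [-66]
LOAD_CONST → push 2. Stack: [-66, 2]
BINARY_OP | → -66 | 2 = -66. Stack: [-66]
STORE_FAST z → z=-66. Stack: []
LOAD_CONST → push 18. Stack: [18]
LOAD_FAST w → push -1. Stack: [18, -1]
LOAD_CONST → push 4. Stack: [18, -1, 4]
BINARY_OP * → -1 * 4 = -4. Stack: [18, -4]
BINARY_OP + → 18 + -4 = 14. Stack: [14]
STORE_FAST z → z=14. Stack: []
LOAD_FAST z → push 14. Stack: [14]
RETURN_VALUE → return 14.

14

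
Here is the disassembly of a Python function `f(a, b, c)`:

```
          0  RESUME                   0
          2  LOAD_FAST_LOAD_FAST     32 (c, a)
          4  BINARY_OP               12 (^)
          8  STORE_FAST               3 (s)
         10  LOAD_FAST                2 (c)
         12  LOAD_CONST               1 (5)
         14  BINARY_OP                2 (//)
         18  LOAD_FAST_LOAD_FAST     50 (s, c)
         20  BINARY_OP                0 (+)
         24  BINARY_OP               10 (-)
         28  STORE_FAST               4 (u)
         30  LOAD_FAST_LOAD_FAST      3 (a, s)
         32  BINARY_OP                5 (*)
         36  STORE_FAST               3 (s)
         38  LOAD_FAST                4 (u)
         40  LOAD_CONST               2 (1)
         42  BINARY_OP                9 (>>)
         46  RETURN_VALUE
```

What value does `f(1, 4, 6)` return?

LOAD_FAST_LOAD_FAST c,a → push 6,1. Stack: [6, 1]
BINARY_OP ^ → 6 ^ 1 = 7. Stack: [7]
STORE_FAST s → s=7. Stack: []
LOAD_FAST c → push 6. Stack: [6]
LOAD_CONST → push 5. Stack: [6, 5]
BINARY_OP // → 6 // 5 = 1. Stack: [1]
LOAD_FAST_LOAD_FAST s,c → push 7,6. Stack: [1, 7, 6]
BINARY_OP + → 7 + 6 = 13. Stack: [1, 13]
BINARY_OP - → 1 - 13 = -12. Stack: [-12]
STORE_FAST u → u=-12. Stack: []
LOAD_FAST_LOAD_FAST a,s → push 1,7. Stack: [1, 7]
BINARY_OP * → 1 * 7 = 7. Stack: [7]
STORE_FAST s → s=7. Stack: []
LOAD_FAST u → push -12. Stack: [-12]
LOAD_CONST → push 1. Stack: [-12, 1]
BINARY_OP >> → -12 >> 1 = -6. Stack: [-6]
RETURN_VALUE → return -6.

-6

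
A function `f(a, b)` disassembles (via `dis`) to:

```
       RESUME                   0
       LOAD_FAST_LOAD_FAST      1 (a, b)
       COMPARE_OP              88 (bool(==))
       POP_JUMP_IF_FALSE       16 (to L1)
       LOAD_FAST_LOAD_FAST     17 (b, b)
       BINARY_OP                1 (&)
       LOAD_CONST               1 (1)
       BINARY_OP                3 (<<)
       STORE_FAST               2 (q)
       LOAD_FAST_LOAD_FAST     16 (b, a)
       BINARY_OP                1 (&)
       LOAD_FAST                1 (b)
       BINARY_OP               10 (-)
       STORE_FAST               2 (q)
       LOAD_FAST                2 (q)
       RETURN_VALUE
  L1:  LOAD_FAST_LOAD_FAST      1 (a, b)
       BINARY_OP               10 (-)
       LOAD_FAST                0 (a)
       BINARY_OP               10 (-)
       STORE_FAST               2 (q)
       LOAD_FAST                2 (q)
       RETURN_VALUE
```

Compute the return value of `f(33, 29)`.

LOAD_FAST_LOAD_FAST a,b → push 33,29. Stack: [33, 29]
COMPARE_OP bool(==) → 33 vs 29 = False. Stack: [False]
POP_JUMP_IF_FALSE → pop False; jump. Stack: []
LOAD_FAST_LOAD_FAST a,b → push 33,29. Stack: [33, 29]
BINARY_OP - → 33 - 29 = 4. Stack: [4]
LOAD_FAST a → push 33. Stack: [4, 33]
BINARY_OP - → 4 - 33 = -29. Stack: [-29]
STORE_FAST q → q=-29. Stack: []
LOAD_FAST q → push -29. Stack: [-29]
RETURN_VALUE → return -29.

-29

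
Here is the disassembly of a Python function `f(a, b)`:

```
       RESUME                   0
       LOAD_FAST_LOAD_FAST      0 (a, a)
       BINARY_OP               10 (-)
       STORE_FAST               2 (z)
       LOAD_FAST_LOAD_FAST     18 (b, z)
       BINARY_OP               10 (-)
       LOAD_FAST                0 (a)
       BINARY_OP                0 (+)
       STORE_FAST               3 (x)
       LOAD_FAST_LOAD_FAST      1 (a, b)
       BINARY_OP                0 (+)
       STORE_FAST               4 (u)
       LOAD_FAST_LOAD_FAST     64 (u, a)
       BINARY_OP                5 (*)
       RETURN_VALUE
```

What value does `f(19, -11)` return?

152

LOAD_FAST_LOAD_FAST a,a → push 19,19. Stack: [19, 19]
BINARY_OP - → 19 - 19 = 0. Stack: [0]
STORE_FAST z → z=0. Stack: []
LOAD_FAST_LOAD_FAST b,z → push -11,0. Stack: [-11, 0]
BINARY_OP - → -11 - 0 = -11. Stack: [-11]
LOAD_FAST a → push 19. Stack: [-11, 19]
BINARY_OP + → -11 + 19 = 8. Stack: [8]
STORE_FAST x → x=8. Stack: []
LOAD_FAST_LOAD_FAST a,b → push 19,-11. Stack: [19, -11]
BINARY_OP + → 19 + -11 = 8. Stack: [8]
STORE_FAST u → u=8. Stack: []
LOAD_FAST_LOAD_FAST u,a → push 8,19. Stack: [8, 19]
BINARY_OP * → 8 * 19 = 152. Stack: [152]
RETURN_VALUE → return 152.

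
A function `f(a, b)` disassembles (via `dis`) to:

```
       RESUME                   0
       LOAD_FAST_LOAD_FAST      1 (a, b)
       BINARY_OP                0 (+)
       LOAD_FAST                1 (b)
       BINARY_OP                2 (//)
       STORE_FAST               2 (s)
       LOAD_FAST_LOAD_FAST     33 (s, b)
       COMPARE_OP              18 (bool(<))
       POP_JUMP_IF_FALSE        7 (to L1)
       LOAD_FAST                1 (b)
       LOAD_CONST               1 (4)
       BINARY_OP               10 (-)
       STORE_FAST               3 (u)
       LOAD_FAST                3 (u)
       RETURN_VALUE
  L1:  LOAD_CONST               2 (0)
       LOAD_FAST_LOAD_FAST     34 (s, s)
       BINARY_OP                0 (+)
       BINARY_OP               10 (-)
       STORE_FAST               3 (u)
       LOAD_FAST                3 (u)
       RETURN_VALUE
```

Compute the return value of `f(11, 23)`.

LOAD_FAST_LOAD_FAST a,b → push 11,23. Stack: [11, 23]
BINARY_OP + → 11 + 23 = 34. Stack: [34]
LOAD_FAST b → push 23. Stack: [34, 23]
BINARY_OP // → 34 // 23 = 1. Stack: [1]
STORE_FAST s → s=1. Stack: []
LOAD_FAST_LOAD_FAST s,b → push 1,23. Stack: [1, 23]
COMPARE_OP bool(<) → 1 vs 23 = True. Stack: [True]
POP_JUMP_IF_FALSE → pop True; no jump. Stack: []
LOAD_FAST b → push 23. Stack: [23]
LOAD_CONST → push 4. Stack: [23, 4]
BINARY_OP - → 23 - 4 = 19. Stack: [19]
STORE_FAST u → u=19. Stack: []
LOAD_FAST u → push 19. Stack: [19]
RETURN_VALUE → return 19.

19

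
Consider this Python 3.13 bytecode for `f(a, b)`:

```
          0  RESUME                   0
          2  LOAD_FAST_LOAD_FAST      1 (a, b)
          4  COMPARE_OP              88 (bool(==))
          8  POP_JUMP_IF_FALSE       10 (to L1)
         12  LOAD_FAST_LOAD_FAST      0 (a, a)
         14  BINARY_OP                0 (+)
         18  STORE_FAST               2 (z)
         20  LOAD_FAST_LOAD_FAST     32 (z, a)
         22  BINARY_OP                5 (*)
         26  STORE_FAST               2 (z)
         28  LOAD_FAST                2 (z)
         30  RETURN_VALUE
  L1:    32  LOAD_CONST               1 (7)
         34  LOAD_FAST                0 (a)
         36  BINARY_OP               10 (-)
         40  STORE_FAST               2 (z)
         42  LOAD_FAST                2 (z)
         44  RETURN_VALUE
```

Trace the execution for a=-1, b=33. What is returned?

8

LOAD_FAST_LOAD_FAST a,b → push -1,33. Stack: [-1, 33]
COMPARE_OP bool(==) → -1 vs 33 = False. Stack: [False]
POP_JUMP_IF_FALSE → pop False; jump. Stack: []
LOAD_CONST → push 7. Stack: [7]
LOAD_FAST a → push -1. Stack: [7, -1]
BINARY_OP - → 7 - -1 = 8. Stack: [8]
STORE_FAST z → z=8. Stack: []
LOAD_FAST z → push 8. Stack: [8]
RETURN_VALUE → return 8.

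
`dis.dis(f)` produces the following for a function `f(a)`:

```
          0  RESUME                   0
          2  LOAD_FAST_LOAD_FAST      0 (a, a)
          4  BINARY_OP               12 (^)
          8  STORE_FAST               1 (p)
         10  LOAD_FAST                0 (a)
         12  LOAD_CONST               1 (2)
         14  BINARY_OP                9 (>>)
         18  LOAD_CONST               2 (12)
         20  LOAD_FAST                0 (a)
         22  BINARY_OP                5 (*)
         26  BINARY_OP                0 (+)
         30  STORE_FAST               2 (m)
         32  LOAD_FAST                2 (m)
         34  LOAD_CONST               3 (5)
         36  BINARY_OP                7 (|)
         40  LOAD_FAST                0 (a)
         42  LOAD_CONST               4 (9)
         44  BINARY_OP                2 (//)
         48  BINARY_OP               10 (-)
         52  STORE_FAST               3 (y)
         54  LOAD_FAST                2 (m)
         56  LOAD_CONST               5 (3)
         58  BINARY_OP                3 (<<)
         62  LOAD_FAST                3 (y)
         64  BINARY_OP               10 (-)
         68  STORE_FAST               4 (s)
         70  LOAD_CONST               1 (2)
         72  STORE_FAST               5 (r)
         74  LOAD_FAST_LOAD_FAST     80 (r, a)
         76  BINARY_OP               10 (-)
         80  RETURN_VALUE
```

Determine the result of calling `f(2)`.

0

LOAD_FAST_LOAD_FAST a,a → push 2,2. Stack: [2, 2]
BINARY_OP ^ → 2 ^ 2 = 0. Stack: [0]
STORE_FAST p → p=0. Stack: []
LOAD_FAST a → push 2. Stack: [2]
LOAD_CONST → push 2. Stack: [2, 2]
BINARY_OP >> → 2 >> 2 = 0. Stack: [0]
LOAD_CONST → push 12. Stack: [0, 12]
LOAD_FAST a → push 2. Stack: [0, 12, 2]
BINARY_OP * → 12 * 2 = 24. Stack: [0, 24]
BINARY_OP + → 0 + 24 = 24. Stack: [24]
STORE_FAST m → m=24. Stack: []
LOAD_FAST m → push 24. Stack: [24]
LOAD_CONST → push 5. Stack: [24, 5]
BINARY_OP | → 24 | 5 = 29. Stack: [29]
LOAD_FAST a → push 2. Stack: [29, 2]
LOAD_CONST → push 9. Stack: [29, 2, 9]
BINARY_OP // → 2 // 9 = 0. Stack: [29, 0]
BINARY_OP - → 29 - 0 = 29. Stack: [29]
STORE_FAST y → y=29. Stack: []
LOAD_FAST m → push 24. Stack: [24]
LOAD_CONST → push 3. Stack: [24, 3]
BINARY_OP << → 24 << 3 = 192. Stack: [192]
LOAD_FAST y → push 29. Stack: [192, 29]
BINARY_OP - → 192 - 29 = 163. Stack: [163]
STORE_FAST s → s=163. Stack: []
LOAD_CONST → push 2. Stack: [2]
STORE_FAST r → r=2. Stack: []
LOAD_FAST_LOAD_FAST r,a → push 2,2. Stack: [2, 2]
BINARY_OP - → 2 - 2 = 0. Stack: [0]
RETURN_VALUE → return 0.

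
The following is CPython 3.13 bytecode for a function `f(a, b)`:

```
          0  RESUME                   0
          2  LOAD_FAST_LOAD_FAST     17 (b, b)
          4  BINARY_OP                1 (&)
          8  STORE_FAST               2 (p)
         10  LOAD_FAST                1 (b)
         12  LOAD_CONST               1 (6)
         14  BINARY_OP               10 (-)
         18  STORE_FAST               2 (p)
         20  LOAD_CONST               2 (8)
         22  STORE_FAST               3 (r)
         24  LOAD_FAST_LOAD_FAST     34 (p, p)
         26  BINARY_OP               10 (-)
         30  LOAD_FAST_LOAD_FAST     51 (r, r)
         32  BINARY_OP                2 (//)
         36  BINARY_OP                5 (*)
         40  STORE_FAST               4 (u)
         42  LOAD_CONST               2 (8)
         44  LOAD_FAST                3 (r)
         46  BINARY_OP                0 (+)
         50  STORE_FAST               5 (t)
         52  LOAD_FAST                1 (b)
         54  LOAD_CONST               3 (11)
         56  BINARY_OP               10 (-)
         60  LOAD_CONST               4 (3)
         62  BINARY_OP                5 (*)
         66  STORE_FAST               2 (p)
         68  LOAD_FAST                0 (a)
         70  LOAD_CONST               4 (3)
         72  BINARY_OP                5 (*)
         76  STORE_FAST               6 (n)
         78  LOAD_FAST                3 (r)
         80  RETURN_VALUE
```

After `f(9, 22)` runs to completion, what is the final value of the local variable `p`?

33

LOAD_FAST_LOAD_FAST b,b → push 22,22. Stack: [22, 22]
BINARY_OP & → 22 & 22 = 22. Stack: [22]
STORE_FAST p → p=22. Stack: []
LOAD_FAST b → push 22. Stack: [22]
LOAD_CONST → push 6. Stack: [22, 6]
BINARY_OP - → 22 - 6 = 16. Stack: [16]
STORE_FAST p → p=16. Stack: []
LOAD_CONST → push 8. Stack: [8]
STORE_FAST r → r=8. Stack: []
LOAD_FAST_LOAD_FAST p,p → push 16,16. Stack: [16, 16]
BINARY_OP - → 16 - 16 = 0. Stack: [0]
LOAD_FAST_LOAD_FAST r,r → push 8,8. Stack: [0, 8, 8]
BINARY_OP // → 8 // 8 = 1. Stack: [0, 1]
BINARY_OP * → 0 * 1 = 0. Stack: [0]
STORE_FAST u → u=0. Stack: []
LOAD_CONST → push 8. Stack: [8]
LOAD_FAST r → push 8. Stack: [8, 8]
BINARY_OP + → 8 + 8 = 16. Stack: [16]
STORE_FAST t → t=16. Stack: []
LOAD_FAST b → push 22. Stack: [22]
LOAD_CONST → push 11. Stack: [22, 11]
BINARY_OP - → 22 - 11 = 11. Stack: [11]
LOAD_CONST → push 3. Stack: [11, 3]
BINARY_OP * → 11 * 3 = 33. Stack: [33]
STORE_FAST p → p=33. Stack: []
LOAD_FAST a → push 9. Stack: [9]
LOAD_CONST → push 3. Stack: [9, 3]
BINARY_OP * → 9 * 3 = 27. Stack: [27]
STORE_FAST n → n=27. Stack: []
LOAD_FAST r → push 8. Stack: [8]
RETURN_VALUE → return 8.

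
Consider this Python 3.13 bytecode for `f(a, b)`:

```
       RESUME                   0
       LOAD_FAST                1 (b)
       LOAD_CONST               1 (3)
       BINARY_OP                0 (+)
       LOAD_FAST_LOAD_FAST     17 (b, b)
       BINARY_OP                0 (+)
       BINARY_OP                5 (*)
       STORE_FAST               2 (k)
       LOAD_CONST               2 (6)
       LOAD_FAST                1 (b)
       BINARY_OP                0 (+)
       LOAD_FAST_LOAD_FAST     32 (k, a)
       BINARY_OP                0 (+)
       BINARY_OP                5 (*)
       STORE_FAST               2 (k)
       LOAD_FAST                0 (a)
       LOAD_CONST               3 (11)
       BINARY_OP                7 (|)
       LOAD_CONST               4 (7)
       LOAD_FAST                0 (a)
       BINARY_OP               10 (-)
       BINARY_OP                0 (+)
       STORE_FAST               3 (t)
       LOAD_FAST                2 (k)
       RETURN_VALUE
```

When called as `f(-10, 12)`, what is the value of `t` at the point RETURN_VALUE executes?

LOAD_FAST b → push 12. Stack: [12]
LOAD_CONST → push 3. Stack: [12, 3]
BINARY_OP + → 12 + 3 = 15. Stack: [15]
LOAD_FAST_LOAD_FAST b,b → push 12,12. Stack: [15, 12, 12]
BINARY_OP + → 12 + 12 = 24. Stack: [15, 24]
BINARY_OP * → 15 * 24 = 360. Stack: [360]
STORE_FAST k → k=360. Stack: []
LOAD_CONST → push 6. Stack: [6]
LOAD_FAST b → push 12. Stack: [6, 12]
BINARY_OP + → 6 + 12 = 18. Stack: [18]
LOAD_FAST_LOAD_FAST k,a → push 360,-10. Stack: [18, 360, -10]
BINARY_OP + → 360 + -10 = 350. Stack: [18, 350]
BINARY_OP * → 18 * 350 = 6300. Stack: [6300]
STORE_FAST k → k=6300. Stack: []
LOAD_FAST a → push -10. Stack: [-10]
LOAD_CONST → push 11. Stack: [-10, 11]
BINARY_OP | → -10 | 11 = -1. Stack: [-1]
LOAD_CONST → push 7. Stack: [-1, 7]
LOAD_FAST a → push -10. Stack: [-1, 7, -10]
BINARY_OP - → 7 - -10 = 17. Stack: [-1, 17]
BINARY_OP + → -1 + 17 = 16. Stack: [16]
STORE_FAST t → t=16. Stack: []
LOAD_FAST k → push 6300. Stack: [6300]
RETURN_VALUE → return 6300.

16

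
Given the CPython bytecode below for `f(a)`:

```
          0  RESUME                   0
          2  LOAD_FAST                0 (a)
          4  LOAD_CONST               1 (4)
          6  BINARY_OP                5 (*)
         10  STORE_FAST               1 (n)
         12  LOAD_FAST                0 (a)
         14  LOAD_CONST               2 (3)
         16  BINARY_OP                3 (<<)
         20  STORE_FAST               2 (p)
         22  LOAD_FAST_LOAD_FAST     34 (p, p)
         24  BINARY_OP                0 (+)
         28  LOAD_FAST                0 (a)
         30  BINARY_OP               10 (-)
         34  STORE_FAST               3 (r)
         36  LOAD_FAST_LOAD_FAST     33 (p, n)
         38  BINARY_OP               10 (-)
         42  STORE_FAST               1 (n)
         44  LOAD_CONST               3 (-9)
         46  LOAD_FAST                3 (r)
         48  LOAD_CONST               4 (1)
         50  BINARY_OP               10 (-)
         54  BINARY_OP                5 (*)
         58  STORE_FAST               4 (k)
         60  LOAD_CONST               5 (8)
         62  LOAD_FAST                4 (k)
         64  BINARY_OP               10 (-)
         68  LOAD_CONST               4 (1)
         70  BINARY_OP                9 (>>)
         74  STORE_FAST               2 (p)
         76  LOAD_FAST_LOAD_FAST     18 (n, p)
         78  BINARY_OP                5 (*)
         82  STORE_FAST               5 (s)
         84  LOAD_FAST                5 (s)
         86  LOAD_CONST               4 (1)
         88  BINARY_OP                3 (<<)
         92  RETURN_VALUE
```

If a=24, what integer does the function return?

310848

LOAD_FAST a → push 24. Stack: [24]
LOAD_CONST → push 4. Stack: [24, 4]
BINARY_OP * → 24 * 4 = 96. Stack: [96]
STORE_FAST n → n=96. Stack: []
LOAD_FAST a → push 24. Stack: [24]
LOAD_CONST → push 3. Stack: [24, 3]
BINARY_OP << → 24 << 3 = 192. Stack: [192]
STORE_FAST p → p=192. Stack: []
LOAD_FAST_LOAD_FAST p,p → push 192,192. Stack: [192, 192]
BINARY_OP + → 192 + 192 = 384. Stack: [384]
LOAD_FAST a → push 24. Stack: [384, 24]
BINARY_OP - → 384 - 24 = 360. Stack: [360]
STORE_FAST r → r=360. Stack: []
LOAD_FAST_LOAD_FAST p,n → push 192,96. Stack: [192, 96]
BINARY_OP - → 192 - 96 = 96. Stack: [96]
STORE_FAST n → n=96. Stack: []
LOAD_CONST → push -9. Stack: [-9]
LOAD_FAST r → push 360. Stack: [-9, 360]
LOAD_CONST → push 1. Stack: [-9, 360, 1]
BINARY_OP - → 360 - 1 = 359. Stack: [-9, 359]
BINARY_OP * → -9 * 359 = -3231. Stack: [-3231]
STORE_FAST k → k=-3231. Stack: []
LOAD_CONST → push 8. Stack: [8]
LOAD_FAST k → push -3231. Stack: [8, -3231]
BINARY_OP - → 8 - -3231 = 3239. Stack: [3239]
LOAD_CONST → push 1. Stack: [3239, 1]
BINARY_OP >> → 3239 >> 1 = 1619. Stack: [1619]
STORE_FAST p → p=1619. Stack: []
LOAD_FAST_LOAD_FAST n,p → push 96,1619. Stack: [96, 1619]
BINARY_OP * → 96 * 1619 = 155424. Stack: [155424]
STORE_FAST s → s=155424. Stack: []
LOAD_FAST s → push 155424. Stack: [155424]
LOAD_CONST → push 1. Stack: [155424, 1]
BINARY_OP << → 155424 << 1 = 310848. Stack: [310848]
RETURN_VALUE → return 310848.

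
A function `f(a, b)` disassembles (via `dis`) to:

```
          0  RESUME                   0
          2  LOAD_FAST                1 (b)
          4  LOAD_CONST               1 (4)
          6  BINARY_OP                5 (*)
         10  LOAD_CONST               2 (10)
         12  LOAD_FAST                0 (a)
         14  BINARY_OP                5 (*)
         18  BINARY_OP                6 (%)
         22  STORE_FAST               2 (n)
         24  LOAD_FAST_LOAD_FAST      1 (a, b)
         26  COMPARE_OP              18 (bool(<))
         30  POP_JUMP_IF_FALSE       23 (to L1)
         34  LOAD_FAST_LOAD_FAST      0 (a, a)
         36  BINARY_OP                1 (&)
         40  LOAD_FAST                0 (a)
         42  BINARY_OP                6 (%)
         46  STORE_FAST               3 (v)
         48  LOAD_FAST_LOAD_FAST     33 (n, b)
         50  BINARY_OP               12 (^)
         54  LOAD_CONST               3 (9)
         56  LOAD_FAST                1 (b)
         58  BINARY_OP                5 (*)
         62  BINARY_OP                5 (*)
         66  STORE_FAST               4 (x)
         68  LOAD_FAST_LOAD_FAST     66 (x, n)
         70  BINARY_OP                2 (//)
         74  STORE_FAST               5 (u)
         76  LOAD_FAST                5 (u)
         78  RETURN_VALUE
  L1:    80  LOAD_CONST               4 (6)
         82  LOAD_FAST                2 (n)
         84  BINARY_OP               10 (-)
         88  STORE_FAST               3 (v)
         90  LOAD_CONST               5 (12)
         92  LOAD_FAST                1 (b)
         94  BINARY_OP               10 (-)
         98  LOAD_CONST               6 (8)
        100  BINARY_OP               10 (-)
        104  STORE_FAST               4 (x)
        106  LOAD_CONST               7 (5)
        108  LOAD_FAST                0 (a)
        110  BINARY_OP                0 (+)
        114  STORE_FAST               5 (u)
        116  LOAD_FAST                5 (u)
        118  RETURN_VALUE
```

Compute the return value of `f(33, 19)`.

LOAD_FAST b → push 19. Stack: [19]
LOAD_CONST → push 4. Stack: [19, 4]
BINARY_OP * → 19 * 4 = 76. Stack: [76]
LOAD_CONST → push 10. Stack: [76, 10]
LOAD_FAST a → push 33. Stack: [76, 10, 33]
BINARY_OP * → 10 * 33 = 330. Stack: [76, 330]
BINARY_OP % → 76 % 330 = 76. Stack: [76]
STORE_FAST n → n=76. Stack: []
LOAD_FAST_LOAD_FAST a,b → push 33,19. Stack: [33, 19]
COMPARE_OP bool(<) → 33 vs 19 = False. Stack: [False]
POP_JUMP_IF_FALSE → pop False; jump. Stack: []
LOAD_CONST → push 6. Stack: [6]
LOAD_FAST n → push 76. Stack: [6, 76]
BINARY_OP - → 6 - 76 = -70. Stack: [-70]
STORE_FAST v → v=-70. Stack: []
LOAD_CONST → push 12. Stack: [12]
LOAD_FAST b → push 19. Stack: [12, 19]
BINARY_OP - → 12 - 19 = -7. Stack: [-7]
LOAD_CONST → push 8. Stack: [-7, 8]
BINARY_OP - → -7 - 8 = -15. Stack: [-15]
STORE_FAST x → x=-15. Stack: []
LOAD_CONST → push 5. Stack: [5]
LOAD_FAST a → push 33. Stack: [5, 33]
BINARY_OP + → 5 + 33 = 38. Stack: [38]
STORE_FAST u → u=38. Stack: []
LOAD_FAST u → push 38. Stack: [38]
RETURN_VALUE → return 38.

38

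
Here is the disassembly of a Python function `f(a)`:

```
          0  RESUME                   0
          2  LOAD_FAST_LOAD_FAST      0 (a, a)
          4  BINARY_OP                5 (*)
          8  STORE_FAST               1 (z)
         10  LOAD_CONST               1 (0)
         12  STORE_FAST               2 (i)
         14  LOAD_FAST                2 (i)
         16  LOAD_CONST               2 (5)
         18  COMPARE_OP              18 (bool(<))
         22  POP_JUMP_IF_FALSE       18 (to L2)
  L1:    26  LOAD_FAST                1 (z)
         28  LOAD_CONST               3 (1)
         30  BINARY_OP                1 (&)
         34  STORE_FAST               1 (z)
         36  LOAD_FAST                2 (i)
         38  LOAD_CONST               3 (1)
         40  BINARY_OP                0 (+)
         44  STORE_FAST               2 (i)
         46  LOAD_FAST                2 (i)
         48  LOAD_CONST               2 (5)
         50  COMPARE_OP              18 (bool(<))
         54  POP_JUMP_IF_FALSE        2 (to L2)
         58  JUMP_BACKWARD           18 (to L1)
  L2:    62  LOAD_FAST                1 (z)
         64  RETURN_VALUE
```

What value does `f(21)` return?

1

LOAD_FAST_LOAD_FAST a,a → push 21,21
BINARY_OP * → 21 * 21 = 441
STORE_FAST z → z=441
LOAD_CONST → push 0
STORE_FAST i → i=0
LOAD_FAST i → push 0
LOAD_CONST → push 5
COMPARE_OP bool(<) → 0 vs 5 = True
POP_JUMP_IF_FALSE → pop True; no jump
LOAD_FAST z → push 441
LOAD_CONST → push 1
BINARY_OP & → 441 & 1 = 1
STORE_FAST z → z=1
LOAD_FAST i → push 0
LOAD_CONST → push 1
BINARY_OP + → 0 + 1 = 1
STORE_FAST i → i=1
LOAD_FAST i → push 1
LOAD_CONST → push 5
COMPARE_OP bool(<) → 1 vs 5 = True
POP_JUMP_IF_FALSE → pop True; no jump
LOAD_FAST z → push 1
LOAD_CONST → push 1
BINARY_OP & → 1 & 1 = 1
STORE_FAST z → z=1
LOAD_FAST i → push 1
LOAD_CONST → push 1
BINARY_OP + → 1 + 1 = 2
STORE_FAST i → i=2
LOAD_FAST i → push 2
LOAD_CONST → push 5
COMPARE_OP bool(<) → 2 vs 5 = True
POP_JUMP_IF_FALSE → pop True; no jump
LOAD_FAST z → push 1
LOAD_CONST → push 1
BINARY_OP & → 1 & 1 = 1
STORE_FAST z → z=1
LOAD_FAST i → push 2
LOAD_CONST → push 1
BINARY_OP + → 2 + 1 = 3
STORE_FAST i → i=3
LOAD_FAST i → push 3
LOAD_CONST → push 5
COMPARE_OP bool(<) → 3 vs 5 = True
POP_JUMP_IF_FALSE → pop True; no jump
LOAD_FAST z → push 1
LOAD_CONST → push 1
BINARY_OP & → 1 & 1 = 1
STORE_FAST z → z=1
LOAD_FAST i → push 3
LOAD_CONST → push 1
BINARY_OP + → 3 + 1 = 4
STORE_FAST i → i=4
LOAD_FAST i → push 4
LOAD_CONST → push 5
COMPARE_OP bool(<) → 4 vs 5 = True
POP_JUMP_IF_FALSE → pop True; no jump
LOAD_FAST z → push 1
LOAD_CONST → push 1
BINARY_OP & → 1 & 1 = 1
STORE_FAST z → z=1
LOAD_FAST i → push 4
LOAD_CONST → push 1
BINARY_OP + → 4 + 1 = 5
STORE_FAST i → i=5
LOAD_FAST i → push 5
LOAD_CONST → push 5
COMPARE_OP bool(<) → 5 vs 5 = False
POP_JUMP_IF_FALSE → pop False; jump
LOAD_FAST z → push 1
RETURN_VALUE → return 1.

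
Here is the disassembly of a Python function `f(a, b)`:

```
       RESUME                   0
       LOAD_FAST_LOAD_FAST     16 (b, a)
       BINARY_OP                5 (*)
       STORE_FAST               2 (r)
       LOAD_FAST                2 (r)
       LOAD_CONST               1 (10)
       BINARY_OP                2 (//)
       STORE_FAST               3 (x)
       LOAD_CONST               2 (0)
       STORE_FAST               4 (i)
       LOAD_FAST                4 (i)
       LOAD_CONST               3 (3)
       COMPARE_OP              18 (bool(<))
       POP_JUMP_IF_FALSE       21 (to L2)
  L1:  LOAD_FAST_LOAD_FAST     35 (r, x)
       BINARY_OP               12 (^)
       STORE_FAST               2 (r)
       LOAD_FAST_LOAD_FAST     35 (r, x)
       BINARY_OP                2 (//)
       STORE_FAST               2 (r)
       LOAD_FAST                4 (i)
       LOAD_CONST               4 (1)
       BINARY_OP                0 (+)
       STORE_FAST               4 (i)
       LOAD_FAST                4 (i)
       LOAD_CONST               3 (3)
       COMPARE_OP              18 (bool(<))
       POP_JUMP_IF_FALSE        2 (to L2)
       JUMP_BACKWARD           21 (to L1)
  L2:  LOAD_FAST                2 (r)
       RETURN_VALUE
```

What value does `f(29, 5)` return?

1

LOAD_FAST_LOAD_FAST b,a → push 5,29. Stack: [5, 29]
BINARY_OP * → 5 * 29 = 145. Stack: [145]
STORE_FAST r → r=145. Stack: []
LOAD_FAST r → push 145. Stack: [145]
LOAD_CONST → push 10. Stack: [145, 10]
BINARY_OP // → 145 // 10 = 14. Stack: [14]
STORE_FAST x → x=14. Stack: []
LOAD_CONST → push 0. Stack: [0]
STORE_FAST i → i=0. Stack: []
LOAD_FAST i → push 0. Stack: [0]
LOAD_CONST → push 3. Stack: [0, 3]
COMPARE_OP bool(<) → 0 vs 3 = True. Stack: [True]
POP_JUMP_IF_FALSE → pop True; no jump. Stack: []
LOAD_FAST_LOAD_FAST r,x → push 145,14. Stack: [145, 14]
BINARY_OP ^ → 145 ^ 14 = 159. Stack: [159]
STORE_FAST r → r=159. Stack: []
LOAD_FAST_LOAD_FAST r,x → push 159,14. Stack: [159, 14]
BINARY_OP // → 159 // 14 = 11. Stack: [11]
STORE_FAST r → r=11. Stack: []
LOAD_FAST i → push 0. Stack: [0]
LOAD_CONST → push 1. Stack: [0, 1]
BINARY_OP + → 0 + 1 = 1. Stack: [1]
STORE_FAST i → i=1. Stack: []
LOAD_FAST i → push 1. Stack: [1]
LOAD_CONST → push 3. Stack: [1, 3]
COMPARE_OP bool(<) → 1 vs 3 = True. Stack: [True]
POP_JUMP_IF_FALSE → pop True; no jump. Stack: []
LOAD_FAST_LOAD_FAST r,x → push 11,14. Stack: [11, 14]
BINARY_OP ^ → 11 ^ 14 = 5. Stack: [5]
STORE_FAST r → r=5. Stack: []
LOAD_FAST_LOAD_FAST r,x → push 5,14. Stack: [5, 14]
BINARY_OP // → 5 // 14 = 0. Stack: [0]
STORE_FAST r → r=0. Stack: []
LOAD_FAST i → push 1. Stack: [1]
LOAD_CONST → push 1. Stack: [1, 1]
BINARY_OP + → 1 + 1 = 2. Stack: [2]
STORE_FAST i → i=2. Stack: []
LOAD_FAST i → push 2. Stack: [2]
LOAD_CONST → push 3. Stack: [2, 3]
COMPARE_OP bool(<) → 2 vs 3 = True. Stack: [True]
POP_JUMP_IF_FALSE → pop True; no jump. Stack: []
LOAD_FAST_LOAD_FAST r,x → push 0,14. Stack: [0, 14]
BINARY_OP ^ → 0 ^ 14 = 14. Stack: [14]
STORE_FAST r → r=14. Stack: []
LOAD_FAST_LOAD_FAST r,x → push 14,14. Stack: [14, 14]
BINARY_OP // → 14 // 14 = 1. Stack: [1]
STORE_FAST r → r=1. Stack: []
LOAD_FAST i → push 2. Stack: [2]
LOAD_CONST → push 1. Stack: [2, 1]
BINARY_OP + → 2 + 1 = 3. Stack: [3]
STORE_FAST i → i=3. Stack: []
LOAD_FAST i → push 3. Stack: [3]
LOAD_CONST → push 3. Stack: [3, 3]
COMPARE_OP bool(<) → 3 vs 3 = False. Stack: [False]
POP_JUMP_IF_FALSE → pop False; jump. Stack: []
LOAD_FAST r → push 1. Stack: [1]
RETURN_VALUE → return 1.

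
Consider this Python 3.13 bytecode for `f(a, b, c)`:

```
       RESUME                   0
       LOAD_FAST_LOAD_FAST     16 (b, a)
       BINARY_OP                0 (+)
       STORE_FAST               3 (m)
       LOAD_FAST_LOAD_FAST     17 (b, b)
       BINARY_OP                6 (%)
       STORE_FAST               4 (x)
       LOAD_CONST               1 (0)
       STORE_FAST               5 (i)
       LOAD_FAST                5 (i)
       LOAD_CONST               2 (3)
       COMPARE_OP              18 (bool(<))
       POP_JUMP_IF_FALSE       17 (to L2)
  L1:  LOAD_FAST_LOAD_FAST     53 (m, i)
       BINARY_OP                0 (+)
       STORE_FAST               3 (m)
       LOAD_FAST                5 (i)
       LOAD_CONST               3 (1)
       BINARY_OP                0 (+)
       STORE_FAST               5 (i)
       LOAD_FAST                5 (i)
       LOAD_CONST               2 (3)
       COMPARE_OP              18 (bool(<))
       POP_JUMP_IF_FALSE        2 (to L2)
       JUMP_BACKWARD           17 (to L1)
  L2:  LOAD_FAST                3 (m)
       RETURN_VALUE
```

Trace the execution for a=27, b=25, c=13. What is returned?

LOAD_FAST_LOAD_FAST b,a → push 25,27. Stack: [25, 27]
BINARY_OP + → 25 + 27 = 52. Stack: [52]
STORE_FAST m → m=52. Stack: []
LOAD_FAST_LOAD_FAST b,b → push 25,25. Stack: [25, 25]
BINARY_OP % → 25 % 25 = 0. Stack: [0]
STORE_FAST x → x=0. Stack: []
LOAD_CONST → push 0. Stack: [0]
STORE_FAST i → i=0. Stack: []
LOAD_FAST i → push 0. Stack: [0]
LOAD_CONST → push 3. Stack: [0, 3]
COMPARE_OP bool(<) → 0 vs 3 = True. Stack: [True]
POP_JUMP_IF_FALSE → pop True; no jump. Stack: []
LOAD_FAST_LOAD_FAST m,i → push 52,0. Stack: [52, 0]
BINARY_OP + → 52 + 0 = 52. Stack: [52]
STORE_FAST m → m=52. Stack: []
LOAD_FAST i → push 0. Stack: [0]
LOAD_CONST → push 1. Stack: [0, 1]
BINARY_OP + → 0 + 1 = 1. Stack: [1]
STORE_FAST i → i=1. Stack: []
LOAD_FAST i → push 1. Stack: [1]
LOAD_CONST → push 3. Stack: [1, 3]
COMPARE_OP bool(<) → 1 vs 3 = True. Stack: [True]
POP_JUMP_IF_FALSE → pop True; no jump. Stack: []
LOAD_FAST_LOAD_FAST m,i → push 52,1. Stack: [52, 1]
BINARY_OP + → 52 + 1 = 53. Stack: [53]
STORE_FAST m → m=53. Stack: []
LOAD_FAST i → push 1. Stack: [1]
LOAD_CONST → push 1. Stack: [1, 1]
BINARY_OP + → 1 + 1 = 2. Stack: [2]
STORE_FAST i → i=2. Stack: []
LOAD_FAST i → push 2. Stack: [2]
LOAD_CONST → push 3. Stack: [2, 3]
COMPARE_OP bool(<) → 2 vs 3 = True. Stack: [True]
POP_JUMP_IF_FALSE → pop True; no jump. Stack: []
LOAD_FAST_LOAD_FAST m,i → push 53,2. Stack: [53, 2]
BINARY_OP + → 53 + 2 = 55. Stack: [55]
STORE_FAST m → m=55. Stack: []
LOAD_FAST i → push 2. Stack: [2]
LOAD_CONST → push 1. Stack: [2, 1]
BINARY_OP + → 2 + 1 = 3. Stack: [3]
STORE_FAST i → i=3. Stack: []
LOAD_FAST i → push 3. Stack: [3]
LOAD_CONST → push 3. Stack: [3, 3]
COMPARE_OP bool(<) → 3 vs 3 = False. Stack: [False]
POP_JUMP_IF_FALSE → pop False; jump. Stack: []
LOAD_FAST m → push 55. Stack: [55]
RETURN_VALUE → return 55.

55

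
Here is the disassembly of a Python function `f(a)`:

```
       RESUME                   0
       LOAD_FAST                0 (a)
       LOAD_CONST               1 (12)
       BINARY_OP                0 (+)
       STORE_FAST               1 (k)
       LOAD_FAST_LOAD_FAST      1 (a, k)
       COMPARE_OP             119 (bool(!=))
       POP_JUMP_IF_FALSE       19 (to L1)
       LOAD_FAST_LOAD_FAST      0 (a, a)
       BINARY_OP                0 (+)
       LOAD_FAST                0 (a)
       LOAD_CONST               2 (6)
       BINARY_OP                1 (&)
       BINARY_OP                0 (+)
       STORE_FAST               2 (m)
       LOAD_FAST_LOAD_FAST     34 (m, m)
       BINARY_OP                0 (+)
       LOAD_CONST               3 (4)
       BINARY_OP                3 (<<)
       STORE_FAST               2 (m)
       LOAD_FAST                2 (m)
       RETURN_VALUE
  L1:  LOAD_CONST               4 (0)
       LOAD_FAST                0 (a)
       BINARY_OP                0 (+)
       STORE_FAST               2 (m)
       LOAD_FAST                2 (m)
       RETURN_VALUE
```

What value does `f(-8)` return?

-512

LOAD_FAST a → push -8. Stack: [-8]
LOAD_CONST → push 12. Stack: [-8, 12]
BINARY_OP + → -8 + 12 = 4. Stack: [4]
STORE_FAST k → k=4. Stack: []
LOAD_FAST_LOAD_FAST a,k → push -8,4. Stack: [-8, 4]
COMPARE_OP bool(!=) → -8 vs 4 = True. Stack: [True]
POP_JUMP_IF_FALSE → pop True; no jump. Stack: []
LOAD_FAST_LOAD_FAST a,a → push -8,-8. Stack: [-8, -8]
BINARY_OP + → -8 + -8 = -16. Stack: [-16]
LOAD_FAST a → push -8. Stack: [-16, -8]
LOAD_CONST → push 6. Stack: [-16, -8, 6]
BINARY_OP & → -8 & 6 = 0. Stack: [-16, 0]
BINARY_OP + → -16 + 0 = -16. Stack: [-16]
STORE_FAST m → m=-16. Stack: []
LOAD_FAST_LOAD_FAST m,m → push -16,-16. Stack: [-16, -16]
BINARY_OP + → -16 + -16 = -32. Stack: [-32]
LOAD_CONST → push 4. Stack: [-32, 4]
BINARY_OP << → -32 << 4 = -512. Stack: [-512]
STORE_FAST m → m=-512. Stack: []
LOAD_FAST m → push -512. Stack: [-512]
RETURN_VALUE → return -512.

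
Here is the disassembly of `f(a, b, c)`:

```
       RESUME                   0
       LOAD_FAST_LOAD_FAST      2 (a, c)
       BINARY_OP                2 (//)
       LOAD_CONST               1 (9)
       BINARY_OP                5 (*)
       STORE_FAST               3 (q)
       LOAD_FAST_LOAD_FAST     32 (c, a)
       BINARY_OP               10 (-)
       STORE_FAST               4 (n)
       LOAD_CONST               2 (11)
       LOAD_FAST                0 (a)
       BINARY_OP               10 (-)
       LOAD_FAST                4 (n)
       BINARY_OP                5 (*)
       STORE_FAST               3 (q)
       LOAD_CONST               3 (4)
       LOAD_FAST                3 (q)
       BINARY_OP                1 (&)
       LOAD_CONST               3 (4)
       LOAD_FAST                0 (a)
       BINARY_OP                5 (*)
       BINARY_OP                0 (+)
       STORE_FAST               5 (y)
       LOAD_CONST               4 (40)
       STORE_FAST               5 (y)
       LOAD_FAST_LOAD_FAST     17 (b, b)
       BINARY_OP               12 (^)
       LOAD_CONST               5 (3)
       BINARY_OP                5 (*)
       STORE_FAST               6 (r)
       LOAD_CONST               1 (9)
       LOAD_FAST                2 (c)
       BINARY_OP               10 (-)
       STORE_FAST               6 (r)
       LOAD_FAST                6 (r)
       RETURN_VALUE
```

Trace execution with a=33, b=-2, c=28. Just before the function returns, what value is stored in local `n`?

LOAD_FAST_LOAD_FAST a,c → push 33,28. Stack: [33, 28]
BINARY_OP // → 33 // 28 = 1. Stack: [1]
LOAD_CONST → push 9. Stack: [1, 9]
BINARY_OP * → 1 * 9 = 9. Stack: [9]
STORE_FAST q → q=9. Stack: []
LOAD_FAST_LOAD_FAST c,a → push 28,33. Stack: [28, 33]
BINARY_OP - → 28 - 33 = -5. Stack: [-5]
STORE_FAST n → n=-5. Stack: []
LOAD_CONST → push 11. Stack: [11]
LOAD_FAST a → push 33. Stack: [11, 33]
BINARY_OP - → 11 - 33 = -22. Stack: [-22]
LOAD_FAST n → push -5. Stack: [-22, -5]
BINARY_OP * → -22 * -5 = 110. Stack: [110]
STORE_FAST q → q=110. Stack: []
LOAD_CONST → push 4. Stack: [4]
LOAD_FAST q → push 110. Stack: [4, 110]
BINARY_OP & → 4 & 110 = 4. Stack: [4]
LOAD_CONST → push 4. Stack: [4, 4]
LOAD_FAST a → push 33. Stack: [4, 4, 33]
BINARY_OP * → 4 * 33 = 132. Stack: [4, 132]
BINARY_OP + → 4 + 132 = 136. Stack: [136]
STORE_FAST y → y=136. Stack: []
LOAD_CONST → push 40. Stack: [40]
STORE_FAST y → y=40. Stack: []
LOAD_FAST_LOAD_FAST b,b → push -2,-2. Stack: [-2, -2]
BINARY_OP ^ → -2 ^ -2 = 0. Stack: [0]
LOAD_CONST → push 3. Stack: [0, 3]
BINARY_OP * → 0 * 3 = 0. Stack: [0]
STORE_FAST r → r=0. Stack: []
LOAD_CONST → push 9. Stack: [9]
LOAD_FAST c → push 28. Stack: [9, 28]
BINARY_OP - → 9 - 28 = -19. Stack: [-19]
STORE_FAST r → r=-19. Stack: []
LOAD_FAST r → push -19. Stack: [-19]
RETURN_VALUE → return -19.

-5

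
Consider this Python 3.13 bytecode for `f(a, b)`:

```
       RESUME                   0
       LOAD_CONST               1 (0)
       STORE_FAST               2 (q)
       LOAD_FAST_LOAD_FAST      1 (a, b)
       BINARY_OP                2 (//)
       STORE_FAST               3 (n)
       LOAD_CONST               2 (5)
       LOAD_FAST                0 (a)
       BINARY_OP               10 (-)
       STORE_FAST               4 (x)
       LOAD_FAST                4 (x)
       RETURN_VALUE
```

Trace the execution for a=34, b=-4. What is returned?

LOAD_CONST → push 0. Stack: [0]
STORE_FAST q → q=0. Stack: []
LOAD_FAST_LOAD_FAST a,b → push 34,-4. Stack: [34, -4]
BINARY_OP // → 34 // -4 = -9. Stack: [-9]
STORE_FAST n → n=-9. Stack: []
LOAD_CONST → push 5. Stack: [5]
LOAD_FAST a → push 34. Stack: [5, 34]
BINARY_OP - → 5 - 34 = -29. Stack: [-29]
STORE_FAST x → x=-29. Stack: []
LOAD_FAST x → push -29. Stack: [-29]
RETURN_VALUE → return -29.

-29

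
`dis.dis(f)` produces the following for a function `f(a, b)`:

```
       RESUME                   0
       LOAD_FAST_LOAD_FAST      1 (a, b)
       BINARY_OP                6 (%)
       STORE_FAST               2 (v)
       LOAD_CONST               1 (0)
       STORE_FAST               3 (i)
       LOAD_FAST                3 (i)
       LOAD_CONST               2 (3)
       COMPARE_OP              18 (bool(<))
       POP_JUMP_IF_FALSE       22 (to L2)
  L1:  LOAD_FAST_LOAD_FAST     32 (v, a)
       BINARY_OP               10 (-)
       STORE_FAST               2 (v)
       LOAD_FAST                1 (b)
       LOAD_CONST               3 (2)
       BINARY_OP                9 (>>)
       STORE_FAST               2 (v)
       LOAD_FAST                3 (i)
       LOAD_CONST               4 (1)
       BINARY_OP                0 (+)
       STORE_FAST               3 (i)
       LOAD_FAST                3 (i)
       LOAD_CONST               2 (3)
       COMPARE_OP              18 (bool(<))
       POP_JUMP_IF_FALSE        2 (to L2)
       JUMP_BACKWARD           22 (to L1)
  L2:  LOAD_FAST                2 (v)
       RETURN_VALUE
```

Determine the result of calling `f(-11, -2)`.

LOAD_FAST_LOAD_FAST a,b → push -11,-2. Stack: [-11, -2]
BINARY_OP % → -11 % -2 = -1. Stack: [-1]
STORE_FAST v → v=-1. Stack: []
LOAD_CONST → push 0. Stack: [0]
STORE_FAST i → i=0. Stack: []
LOAD_FAST i → push 0. Stack: [0]
LOAD_CONST → push 3. Stack: [0, 3]
COMPARE_OP bool(<) → 0 vs 3 = True. Stack: [True]
POP_JUMP_IF_FALSE → pop True; no jump. Stack: []
LOAD_FAST_LOAD_FAST v,a → push -1,-11. Stack: [-1, -11]
BINARY_OP - → -1 - -11 = 10. Stack: [10]
STORE_FAST v → v=10. Stack: []
LOAD_FAST b → push -2. Stack: [-2]
LOAD_CONST → push 2. Stack: [-2, 2]
BINARY_OP >> → -2 >> 2 = -1. Stack: [-1]
STORE_FAST v → v=-1. Stack: []
LOAD_FAST i → push 0. Stack: [0]
LOAD_CONST → push 1. Stack: [0, 1]
BINARY_OP + → 0 + 1 = 1. Stack: [1]
STORE_FAST i → i=1. Stack: []
LOAD_FAST i → push 1. Stack: [1]
LOAD_CONST → push 3. Stack: [1, 3]
COMPARE_OP bool(<) → 1 vs 3 = True. Stack: [True]
POP_JUMP_IF_FALSE → pop True; no jump. Stack: []
LOAD_FAST_LOAD_FAST v,a → push -1,-11. Stack: [-1, -11]
BINARY_OP - → -1 - -11 = 10. Stack: [10]
STORE_FAST v → v=10. Stack: []
LOAD_FAST b → push -2. Stack: [-2]
LOAD_CONST → push 2. Stack: [-2, 2]
BINARY_OP >> → -2 >> 2 = -1. Stack: [-1]
STORE_FAST v → v=-1. Stack: []
LOAD_FAST i → push 1. Stack: [1]
LOAD_CONST → push 1. Stack: [1, 1]
BINARY_OP + → 1 + 1 = 2. Stack: [2]
STORE_FAST i → i=2. Stack: []
LOAD_FAST i → push 2. Stack: [2]
LOAD_CONST → push 3. Stack: [2, 3]
COMPARE_OP bool(<) → 2 vs 3 = True. Stack: [True]
POP_JUMP_IF_FALSE → pop True; no jump. Stack: []
LOAD_FAST_LOAD_FAST v,a → push -1,-11. Stack: [-1, -11]
BINARY_OP - → -1 - -11 = 10. Stack: [10]
STORE_FAST v → v=10. Stack: []
LOAD_FAST b → push -2. Stack: [-2]
LOAD_CONST → push 2. Stack: [-2, 2]
BINARY_OP >> → -2 >> 2 = -1. Stack: [-1]
STORE_FAST v → v=-1. Stack: []
LOAD_FAST i → push 2. Stack: [2]
LOAD_CONST → push 1. Stack: [2, 1]
BINARY_OP + → 2 + 1 = 3. Stack: [3]
STORE_FAST i → i=3. Stack: []
LOAD_FAST i → push 3. Stack: [3]
LOAD_CONST → push 3. Stack: [3, 3]
COMPARE_OP bool(<) → 3 vs 3 = False. Stack: [False]
POP_JUMP_IF_FALSE → pop False; jump. Stack: []
LOAD_FAST v → push -1. Stack: [-1]
RETURN_VALUE → return -1.

-1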